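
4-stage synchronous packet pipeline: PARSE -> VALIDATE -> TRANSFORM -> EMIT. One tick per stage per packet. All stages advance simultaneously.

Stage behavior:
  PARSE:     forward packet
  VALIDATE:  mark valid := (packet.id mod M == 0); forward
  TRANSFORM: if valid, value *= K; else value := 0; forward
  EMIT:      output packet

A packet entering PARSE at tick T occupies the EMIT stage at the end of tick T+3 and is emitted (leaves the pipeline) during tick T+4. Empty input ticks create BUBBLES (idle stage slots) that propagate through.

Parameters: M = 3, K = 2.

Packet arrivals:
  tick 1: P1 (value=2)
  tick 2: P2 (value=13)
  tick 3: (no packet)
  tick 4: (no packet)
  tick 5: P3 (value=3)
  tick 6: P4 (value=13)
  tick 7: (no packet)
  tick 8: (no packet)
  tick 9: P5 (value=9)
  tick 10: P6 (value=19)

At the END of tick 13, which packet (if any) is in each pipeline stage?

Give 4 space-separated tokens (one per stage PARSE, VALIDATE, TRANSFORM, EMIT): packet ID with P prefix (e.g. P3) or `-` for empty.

Tick 1: [PARSE:P1(v=2,ok=F), VALIDATE:-, TRANSFORM:-, EMIT:-] out:-; in:P1
Tick 2: [PARSE:P2(v=13,ok=F), VALIDATE:P1(v=2,ok=F), TRANSFORM:-, EMIT:-] out:-; in:P2
Tick 3: [PARSE:-, VALIDATE:P2(v=13,ok=F), TRANSFORM:P1(v=0,ok=F), EMIT:-] out:-; in:-
Tick 4: [PARSE:-, VALIDATE:-, TRANSFORM:P2(v=0,ok=F), EMIT:P1(v=0,ok=F)] out:-; in:-
Tick 5: [PARSE:P3(v=3,ok=F), VALIDATE:-, TRANSFORM:-, EMIT:P2(v=0,ok=F)] out:P1(v=0); in:P3
Tick 6: [PARSE:P4(v=13,ok=F), VALIDATE:P3(v=3,ok=T), TRANSFORM:-, EMIT:-] out:P2(v=0); in:P4
Tick 7: [PARSE:-, VALIDATE:P4(v=13,ok=F), TRANSFORM:P3(v=6,ok=T), EMIT:-] out:-; in:-
Tick 8: [PARSE:-, VALIDATE:-, TRANSFORM:P4(v=0,ok=F), EMIT:P3(v=6,ok=T)] out:-; in:-
Tick 9: [PARSE:P5(v=9,ok=F), VALIDATE:-, TRANSFORM:-, EMIT:P4(v=0,ok=F)] out:P3(v=6); in:P5
Tick 10: [PARSE:P6(v=19,ok=F), VALIDATE:P5(v=9,ok=F), TRANSFORM:-, EMIT:-] out:P4(v=0); in:P6
Tick 11: [PARSE:-, VALIDATE:P6(v=19,ok=T), TRANSFORM:P5(v=0,ok=F), EMIT:-] out:-; in:-
Tick 12: [PARSE:-, VALIDATE:-, TRANSFORM:P6(v=38,ok=T), EMIT:P5(v=0,ok=F)] out:-; in:-
Tick 13: [PARSE:-, VALIDATE:-, TRANSFORM:-, EMIT:P6(v=38,ok=T)] out:P5(v=0); in:-
At end of tick 13: ['-', '-', '-', 'P6']

Answer: - - - P6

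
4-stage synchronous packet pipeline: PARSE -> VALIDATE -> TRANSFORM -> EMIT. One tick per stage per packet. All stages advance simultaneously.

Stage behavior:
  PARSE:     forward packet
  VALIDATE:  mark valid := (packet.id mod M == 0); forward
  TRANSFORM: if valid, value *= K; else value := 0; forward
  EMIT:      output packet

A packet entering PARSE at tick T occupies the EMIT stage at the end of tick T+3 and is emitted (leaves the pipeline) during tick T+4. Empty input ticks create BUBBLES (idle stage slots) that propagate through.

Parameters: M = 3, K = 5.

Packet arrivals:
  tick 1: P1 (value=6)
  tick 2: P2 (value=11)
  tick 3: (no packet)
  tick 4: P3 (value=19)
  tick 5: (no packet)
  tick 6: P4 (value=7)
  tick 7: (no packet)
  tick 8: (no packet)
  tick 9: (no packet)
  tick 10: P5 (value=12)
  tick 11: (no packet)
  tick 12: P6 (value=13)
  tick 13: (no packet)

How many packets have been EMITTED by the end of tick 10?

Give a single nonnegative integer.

Tick 1: [PARSE:P1(v=6,ok=F), VALIDATE:-, TRANSFORM:-, EMIT:-] out:-; in:P1
Tick 2: [PARSE:P2(v=11,ok=F), VALIDATE:P1(v=6,ok=F), TRANSFORM:-, EMIT:-] out:-; in:P2
Tick 3: [PARSE:-, VALIDATE:P2(v=11,ok=F), TRANSFORM:P1(v=0,ok=F), EMIT:-] out:-; in:-
Tick 4: [PARSE:P3(v=19,ok=F), VALIDATE:-, TRANSFORM:P2(v=0,ok=F), EMIT:P1(v=0,ok=F)] out:-; in:P3
Tick 5: [PARSE:-, VALIDATE:P3(v=19,ok=T), TRANSFORM:-, EMIT:P2(v=0,ok=F)] out:P1(v=0); in:-
Tick 6: [PARSE:P4(v=7,ok=F), VALIDATE:-, TRANSFORM:P3(v=95,ok=T), EMIT:-] out:P2(v=0); in:P4
Tick 7: [PARSE:-, VALIDATE:P4(v=7,ok=F), TRANSFORM:-, EMIT:P3(v=95,ok=T)] out:-; in:-
Tick 8: [PARSE:-, VALIDATE:-, TRANSFORM:P4(v=0,ok=F), EMIT:-] out:P3(v=95); in:-
Tick 9: [PARSE:-, VALIDATE:-, TRANSFORM:-, EMIT:P4(v=0,ok=F)] out:-; in:-
Tick 10: [PARSE:P5(v=12,ok=F), VALIDATE:-, TRANSFORM:-, EMIT:-] out:P4(v=0); in:P5
Emitted by tick 10: ['P1', 'P2', 'P3', 'P4']

Answer: 4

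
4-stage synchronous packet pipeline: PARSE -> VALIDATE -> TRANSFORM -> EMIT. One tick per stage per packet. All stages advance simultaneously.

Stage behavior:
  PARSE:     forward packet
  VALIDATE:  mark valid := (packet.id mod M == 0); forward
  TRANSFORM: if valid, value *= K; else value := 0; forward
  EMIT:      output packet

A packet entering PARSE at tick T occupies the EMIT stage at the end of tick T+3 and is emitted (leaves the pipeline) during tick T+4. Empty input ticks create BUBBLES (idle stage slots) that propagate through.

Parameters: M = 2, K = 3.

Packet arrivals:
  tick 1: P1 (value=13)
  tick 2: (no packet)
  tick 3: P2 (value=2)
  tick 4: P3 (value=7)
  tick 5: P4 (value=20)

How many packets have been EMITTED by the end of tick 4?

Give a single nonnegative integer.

Answer: 0

Derivation:
Tick 1: [PARSE:P1(v=13,ok=F), VALIDATE:-, TRANSFORM:-, EMIT:-] out:-; in:P1
Tick 2: [PARSE:-, VALIDATE:P1(v=13,ok=F), TRANSFORM:-, EMIT:-] out:-; in:-
Tick 3: [PARSE:P2(v=2,ok=F), VALIDATE:-, TRANSFORM:P1(v=0,ok=F), EMIT:-] out:-; in:P2
Tick 4: [PARSE:P3(v=7,ok=F), VALIDATE:P2(v=2,ok=T), TRANSFORM:-, EMIT:P1(v=0,ok=F)] out:-; in:P3
Emitted by tick 4: []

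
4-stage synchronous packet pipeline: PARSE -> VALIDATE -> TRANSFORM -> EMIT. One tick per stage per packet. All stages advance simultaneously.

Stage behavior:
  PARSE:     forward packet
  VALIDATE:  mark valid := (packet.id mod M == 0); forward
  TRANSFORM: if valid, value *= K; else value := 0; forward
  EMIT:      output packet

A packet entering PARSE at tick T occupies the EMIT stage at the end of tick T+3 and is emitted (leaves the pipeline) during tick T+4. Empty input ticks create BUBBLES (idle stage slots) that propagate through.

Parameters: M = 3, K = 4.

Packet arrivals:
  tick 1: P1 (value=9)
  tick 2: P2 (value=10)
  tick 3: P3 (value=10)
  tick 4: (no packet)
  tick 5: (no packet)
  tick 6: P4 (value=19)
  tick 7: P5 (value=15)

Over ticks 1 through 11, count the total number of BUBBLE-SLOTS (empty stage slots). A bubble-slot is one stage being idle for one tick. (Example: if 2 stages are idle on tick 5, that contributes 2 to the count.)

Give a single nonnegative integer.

Tick 1: [PARSE:P1(v=9,ok=F), VALIDATE:-, TRANSFORM:-, EMIT:-] out:-; bubbles=3
Tick 2: [PARSE:P2(v=10,ok=F), VALIDATE:P1(v=9,ok=F), TRANSFORM:-, EMIT:-] out:-; bubbles=2
Tick 3: [PARSE:P3(v=10,ok=F), VALIDATE:P2(v=10,ok=F), TRANSFORM:P1(v=0,ok=F), EMIT:-] out:-; bubbles=1
Tick 4: [PARSE:-, VALIDATE:P3(v=10,ok=T), TRANSFORM:P2(v=0,ok=F), EMIT:P1(v=0,ok=F)] out:-; bubbles=1
Tick 5: [PARSE:-, VALIDATE:-, TRANSFORM:P3(v=40,ok=T), EMIT:P2(v=0,ok=F)] out:P1(v=0); bubbles=2
Tick 6: [PARSE:P4(v=19,ok=F), VALIDATE:-, TRANSFORM:-, EMIT:P3(v=40,ok=T)] out:P2(v=0); bubbles=2
Tick 7: [PARSE:P5(v=15,ok=F), VALIDATE:P4(v=19,ok=F), TRANSFORM:-, EMIT:-] out:P3(v=40); bubbles=2
Tick 8: [PARSE:-, VALIDATE:P5(v=15,ok=F), TRANSFORM:P4(v=0,ok=F), EMIT:-] out:-; bubbles=2
Tick 9: [PARSE:-, VALIDATE:-, TRANSFORM:P5(v=0,ok=F), EMIT:P4(v=0,ok=F)] out:-; bubbles=2
Tick 10: [PARSE:-, VALIDATE:-, TRANSFORM:-, EMIT:P5(v=0,ok=F)] out:P4(v=0); bubbles=3
Tick 11: [PARSE:-, VALIDATE:-, TRANSFORM:-, EMIT:-] out:P5(v=0); bubbles=4
Total bubble-slots: 24

Answer: 24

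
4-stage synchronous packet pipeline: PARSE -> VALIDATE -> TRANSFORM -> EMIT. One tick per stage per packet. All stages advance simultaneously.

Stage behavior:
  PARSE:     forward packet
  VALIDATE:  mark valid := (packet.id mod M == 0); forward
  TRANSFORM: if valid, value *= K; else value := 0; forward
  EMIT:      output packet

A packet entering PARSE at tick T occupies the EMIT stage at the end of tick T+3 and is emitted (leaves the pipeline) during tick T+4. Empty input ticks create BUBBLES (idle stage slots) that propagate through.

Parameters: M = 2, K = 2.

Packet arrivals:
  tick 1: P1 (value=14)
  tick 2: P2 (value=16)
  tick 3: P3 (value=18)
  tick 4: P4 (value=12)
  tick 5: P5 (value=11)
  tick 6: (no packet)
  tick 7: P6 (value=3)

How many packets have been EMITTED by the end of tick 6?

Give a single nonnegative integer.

Tick 1: [PARSE:P1(v=14,ok=F), VALIDATE:-, TRANSFORM:-, EMIT:-] out:-; in:P1
Tick 2: [PARSE:P2(v=16,ok=F), VALIDATE:P1(v=14,ok=F), TRANSFORM:-, EMIT:-] out:-; in:P2
Tick 3: [PARSE:P3(v=18,ok=F), VALIDATE:P2(v=16,ok=T), TRANSFORM:P1(v=0,ok=F), EMIT:-] out:-; in:P3
Tick 4: [PARSE:P4(v=12,ok=F), VALIDATE:P3(v=18,ok=F), TRANSFORM:P2(v=32,ok=T), EMIT:P1(v=0,ok=F)] out:-; in:P4
Tick 5: [PARSE:P5(v=11,ok=F), VALIDATE:P4(v=12,ok=T), TRANSFORM:P3(v=0,ok=F), EMIT:P2(v=32,ok=T)] out:P1(v=0); in:P5
Tick 6: [PARSE:-, VALIDATE:P5(v=11,ok=F), TRANSFORM:P4(v=24,ok=T), EMIT:P3(v=0,ok=F)] out:P2(v=32); in:-
Emitted by tick 6: ['P1', 'P2']

Answer: 2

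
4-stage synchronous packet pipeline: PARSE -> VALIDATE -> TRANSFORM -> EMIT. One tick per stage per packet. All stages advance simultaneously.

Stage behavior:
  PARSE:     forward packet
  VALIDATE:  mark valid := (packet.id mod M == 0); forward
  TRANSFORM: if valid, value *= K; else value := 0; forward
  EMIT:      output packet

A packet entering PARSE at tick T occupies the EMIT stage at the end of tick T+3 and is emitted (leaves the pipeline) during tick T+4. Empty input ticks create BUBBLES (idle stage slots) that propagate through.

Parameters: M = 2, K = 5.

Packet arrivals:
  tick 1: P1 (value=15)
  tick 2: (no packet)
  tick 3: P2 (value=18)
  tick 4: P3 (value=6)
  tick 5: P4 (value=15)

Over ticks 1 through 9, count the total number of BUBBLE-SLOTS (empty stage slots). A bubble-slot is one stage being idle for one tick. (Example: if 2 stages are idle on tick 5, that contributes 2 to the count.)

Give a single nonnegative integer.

Tick 1: [PARSE:P1(v=15,ok=F), VALIDATE:-, TRANSFORM:-, EMIT:-] out:-; bubbles=3
Tick 2: [PARSE:-, VALIDATE:P1(v=15,ok=F), TRANSFORM:-, EMIT:-] out:-; bubbles=3
Tick 3: [PARSE:P2(v=18,ok=F), VALIDATE:-, TRANSFORM:P1(v=0,ok=F), EMIT:-] out:-; bubbles=2
Tick 4: [PARSE:P3(v=6,ok=F), VALIDATE:P2(v=18,ok=T), TRANSFORM:-, EMIT:P1(v=0,ok=F)] out:-; bubbles=1
Tick 5: [PARSE:P4(v=15,ok=F), VALIDATE:P3(v=6,ok=F), TRANSFORM:P2(v=90,ok=T), EMIT:-] out:P1(v=0); bubbles=1
Tick 6: [PARSE:-, VALIDATE:P4(v=15,ok=T), TRANSFORM:P3(v=0,ok=F), EMIT:P2(v=90,ok=T)] out:-; bubbles=1
Tick 7: [PARSE:-, VALIDATE:-, TRANSFORM:P4(v=75,ok=T), EMIT:P3(v=0,ok=F)] out:P2(v=90); bubbles=2
Tick 8: [PARSE:-, VALIDATE:-, TRANSFORM:-, EMIT:P4(v=75,ok=T)] out:P3(v=0); bubbles=3
Tick 9: [PARSE:-, VALIDATE:-, TRANSFORM:-, EMIT:-] out:P4(v=75); bubbles=4
Total bubble-slots: 20

Answer: 20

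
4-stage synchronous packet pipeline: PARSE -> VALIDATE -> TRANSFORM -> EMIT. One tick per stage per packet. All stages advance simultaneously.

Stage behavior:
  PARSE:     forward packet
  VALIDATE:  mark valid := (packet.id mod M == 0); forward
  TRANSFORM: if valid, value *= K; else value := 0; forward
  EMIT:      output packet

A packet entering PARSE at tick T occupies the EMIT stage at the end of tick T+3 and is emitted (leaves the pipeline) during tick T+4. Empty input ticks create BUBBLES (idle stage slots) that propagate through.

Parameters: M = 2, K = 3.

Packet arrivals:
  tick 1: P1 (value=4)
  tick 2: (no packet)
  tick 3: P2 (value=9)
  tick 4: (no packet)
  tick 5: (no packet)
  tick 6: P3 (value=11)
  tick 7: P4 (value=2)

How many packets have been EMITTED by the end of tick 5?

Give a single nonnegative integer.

Answer: 1

Derivation:
Tick 1: [PARSE:P1(v=4,ok=F), VALIDATE:-, TRANSFORM:-, EMIT:-] out:-; in:P1
Tick 2: [PARSE:-, VALIDATE:P1(v=4,ok=F), TRANSFORM:-, EMIT:-] out:-; in:-
Tick 3: [PARSE:P2(v=9,ok=F), VALIDATE:-, TRANSFORM:P1(v=0,ok=F), EMIT:-] out:-; in:P2
Tick 4: [PARSE:-, VALIDATE:P2(v=9,ok=T), TRANSFORM:-, EMIT:P1(v=0,ok=F)] out:-; in:-
Tick 5: [PARSE:-, VALIDATE:-, TRANSFORM:P2(v=27,ok=T), EMIT:-] out:P1(v=0); in:-
Emitted by tick 5: ['P1']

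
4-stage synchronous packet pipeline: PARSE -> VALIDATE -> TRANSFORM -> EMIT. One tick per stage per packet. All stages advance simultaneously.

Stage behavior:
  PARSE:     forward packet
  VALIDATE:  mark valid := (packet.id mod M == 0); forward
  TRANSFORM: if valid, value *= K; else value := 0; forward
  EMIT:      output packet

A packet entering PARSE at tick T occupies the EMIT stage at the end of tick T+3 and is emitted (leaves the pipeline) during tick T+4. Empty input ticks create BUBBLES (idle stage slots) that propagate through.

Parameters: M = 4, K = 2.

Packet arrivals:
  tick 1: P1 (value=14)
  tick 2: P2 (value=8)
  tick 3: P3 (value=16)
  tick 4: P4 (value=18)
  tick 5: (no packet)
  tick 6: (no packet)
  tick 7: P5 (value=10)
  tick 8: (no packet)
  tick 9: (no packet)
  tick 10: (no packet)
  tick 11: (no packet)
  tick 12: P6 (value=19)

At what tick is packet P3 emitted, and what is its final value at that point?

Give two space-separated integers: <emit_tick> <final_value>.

Tick 1: [PARSE:P1(v=14,ok=F), VALIDATE:-, TRANSFORM:-, EMIT:-] out:-; in:P1
Tick 2: [PARSE:P2(v=8,ok=F), VALIDATE:P1(v=14,ok=F), TRANSFORM:-, EMIT:-] out:-; in:P2
Tick 3: [PARSE:P3(v=16,ok=F), VALIDATE:P2(v=8,ok=F), TRANSFORM:P1(v=0,ok=F), EMIT:-] out:-; in:P3
Tick 4: [PARSE:P4(v=18,ok=F), VALIDATE:P3(v=16,ok=F), TRANSFORM:P2(v=0,ok=F), EMIT:P1(v=0,ok=F)] out:-; in:P4
Tick 5: [PARSE:-, VALIDATE:P4(v=18,ok=T), TRANSFORM:P3(v=0,ok=F), EMIT:P2(v=0,ok=F)] out:P1(v=0); in:-
Tick 6: [PARSE:-, VALIDATE:-, TRANSFORM:P4(v=36,ok=T), EMIT:P3(v=0,ok=F)] out:P2(v=0); in:-
Tick 7: [PARSE:P5(v=10,ok=F), VALIDATE:-, TRANSFORM:-, EMIT:P4(v=36,ok=T)] out:P3(v=0); in:P5
Tick 8: [PARSE:-, VALIDATE:P5(v=10,ok=F), TRANSFORM:-, EMIT:-] out:P4(v=36); in:-
Tick 9: [PARSE:-, VALIDATE:-, TRANSFORM:P5(v=0,ok=F), EMIT:-] out:-; in:-
Tick 10: [PARSE:-, VALIDATE:-, TRANSFORM:-, EMIT:P5(v=0,ok=F)] out:-; in:-
Tick 11: [PARSE:-, VALIDATE:-, TRANSFORM:-, EMIT:-] out:P5(v=0); in:-
Tick 12: [PARSE:P6(v=19,ok=F), VALIDATE:-, TRANSFORM:-, EMIT:-] out:-; in:P6
Tick 13: [PARSE:-, VALIDATE:P6(v=19,ok=F), TRANSFORM:-, EMIT:-] out:-; in:-
Tick 14: [PARSE:-, VALIDATE:-, TRANSFORM:P6(v=0,ok=F), EMIT:-] out:-; in:-
Tick 15: [PARSE:-, VALIDATE:-, TRANSFORM:-, EMIT:P6(v=0,ok=F)] out:-; in:-
Tick 16: [PARSE:-, VALIDATE:-, TRANSFORM:-, EMIT:-] out:P6(v=0); in:-
P3: arrives tick 3, valid=False (id=3, id%4=3), emit tick 7, final value 0

Answer: 7 0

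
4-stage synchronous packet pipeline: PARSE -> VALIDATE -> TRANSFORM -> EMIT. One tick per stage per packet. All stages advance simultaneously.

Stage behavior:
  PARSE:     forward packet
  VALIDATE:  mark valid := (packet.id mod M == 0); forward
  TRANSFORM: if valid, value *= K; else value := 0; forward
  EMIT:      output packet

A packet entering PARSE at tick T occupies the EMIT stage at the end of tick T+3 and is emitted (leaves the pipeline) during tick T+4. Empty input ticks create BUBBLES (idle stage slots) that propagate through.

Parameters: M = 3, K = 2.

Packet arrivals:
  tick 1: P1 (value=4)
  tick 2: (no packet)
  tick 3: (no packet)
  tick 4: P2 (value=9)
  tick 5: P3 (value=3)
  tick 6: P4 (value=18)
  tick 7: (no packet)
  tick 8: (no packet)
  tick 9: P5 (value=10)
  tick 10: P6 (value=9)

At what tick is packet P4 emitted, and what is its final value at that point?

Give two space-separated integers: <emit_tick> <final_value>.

Answer: 10 0

Derivation:
Tick 1: [PARSE:P1(v=4,ok=F), VALIDATE:-, TRANSFORM:-, EMIT:-] out:-; in:P1
Tick 2: [PARSE:-, VALIDATE:P1(v=4,ok=F), TRANSFORM:-, EMIT:-] out:-; in:-
Tick 3: [PARSE:-, VALIDATE:-, TRANSFORM:P1(v=0,ok=F), EMIT:-] out:-; in:-
Tick 4: [PARSE:P2(v=9,ok=F), VALIDATE:-, TRANSFORM:-, EMIT:P1(v=0,ok=F)] out:-; in:P2
Tick 5: [PARSE:P3(v=3,ok=F), VALIDATE:P2(v=9,ok=F), TRANSFORM:-, EMIT:-] out:P1(v=0); in:P3
Tick 6: [PARSE:P4(v=18,ok=F), VALIDATE:P3(v=3,ok=T), TRANSFORM:P2(v=0,ok=F), EMIT:-] out:-; in:P4
Tick 7: [PARSE:-, VALIDATE:P4(v=18,ok=F), TRANSFORM:P3(v=6,ok=T), EMIT:P2(v=0,ok=F)] out:-; in:-
Tick 8: [PARSE:-, VALIDATE:-, TRANSFORM:P4(v=0,ok=F), EMIT:P3(v=6,ok=T)] out:P2(v=0); in:-
Tick 9: [PARSE:P5(v=10,ok=F), VALIDATE:-, TRANSFORM:-, EMIT:P4(v=0,ok=F)] out:P3(v=6); in:P5
Tick 10: [PARSE:P6(v=9,ok=F), VALIDATE:P5(v=10,ok=F), TRANSFORM:-, EMIT:-] out:P4(v=0); in:P6
Tick 11: [PARSE:-, VALIDATE:P6(v=9,ok=T), TRANSFORM:P5(v=0,ok=F), EMIT:-] out:-; in:-
Tick 12: [PARSE:-, VALIDATE:-, TRANSFORM:P6(v=18,ok=T), EMIT:P5(v=0,ok=F)] out:-; in:-
Tick 13: [PARSE:-, VALIDATE:-, TRANSFORM:-, EMIT:P6(v=18,ok=T)] out:P5(v=0); in:-
Tick 14: [PARSE:-, VALIDATE:-, TRANSFORM:-, EMIT:-] out:P6(v=18); in:-
P4: arrives tick 6, valid=False (id=4, id%3=1), emit tick 10, final value 0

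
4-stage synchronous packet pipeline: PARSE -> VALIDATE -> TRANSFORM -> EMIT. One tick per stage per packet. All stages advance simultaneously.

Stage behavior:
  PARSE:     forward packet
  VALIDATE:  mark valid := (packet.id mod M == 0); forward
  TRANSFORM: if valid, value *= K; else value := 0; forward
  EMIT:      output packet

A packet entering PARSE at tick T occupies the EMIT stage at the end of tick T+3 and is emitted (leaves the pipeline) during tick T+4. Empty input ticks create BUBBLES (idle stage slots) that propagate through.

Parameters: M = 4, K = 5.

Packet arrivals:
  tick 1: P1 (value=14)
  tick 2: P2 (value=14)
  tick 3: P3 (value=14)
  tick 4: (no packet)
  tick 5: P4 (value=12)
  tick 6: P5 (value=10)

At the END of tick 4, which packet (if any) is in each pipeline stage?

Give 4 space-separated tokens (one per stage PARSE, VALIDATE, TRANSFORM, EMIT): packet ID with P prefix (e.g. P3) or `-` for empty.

Tick 1: [PARSE:P1(v=14,ok=F), VALIDATE:-, TRANSFORM:-, EMIT:-] out:-; in:P1
Tick 2: [PARSE:P2(v=14,ok=F), VALIDATE:P1(v=14,ok=F), TRANSFORM:-, EMIT:-] out:-; in:P2
Tick 3: [PARSE:P3(v=14,ok=F), VALIDATE:P2(v=14,ok=F), TRANSFORM:P1(v=0,ok=F), EMIT:-] out:-; in:P3
Tick 4: [PARSE:-, VALIDATE:P3(v=14,ok=F), TRANSFORM:P2(v=0,ok=F), EMIT:P1(v=0,ok=F)] out:-; in:-
At end of tick 4: ['-', 'P3', 'P2', 'P1']

Answer: - P3 P2 P1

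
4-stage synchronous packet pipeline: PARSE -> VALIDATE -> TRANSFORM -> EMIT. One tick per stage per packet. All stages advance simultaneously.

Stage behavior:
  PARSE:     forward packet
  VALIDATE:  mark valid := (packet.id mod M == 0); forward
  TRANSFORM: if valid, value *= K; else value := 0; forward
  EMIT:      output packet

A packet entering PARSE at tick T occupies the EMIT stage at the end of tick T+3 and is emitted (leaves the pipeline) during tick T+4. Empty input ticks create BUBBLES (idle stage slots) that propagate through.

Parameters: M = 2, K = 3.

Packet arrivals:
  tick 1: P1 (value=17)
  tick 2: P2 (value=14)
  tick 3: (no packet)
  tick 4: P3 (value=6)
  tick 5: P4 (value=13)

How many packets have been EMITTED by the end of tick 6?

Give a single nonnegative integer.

Answer: 2

Derivation:
Tick 1: [PARSE:P1(v=17,ok=F), VALIDATE:-, TRANSFORM:-, EMIT:-] out:-; in:P1
Tick 2: [PARSE:P2(v=14,ok=F), VALIDATE:P1(v=17,ok=F), TRANSFORM:-, EMIT:-] out:-; in:P2
Tick 3: [PARSE:-, VALIDATE:P2(v=14,ok=T), TRANSFORM:P1(v=0,ok=F), EMIT:-] out:-; in:-
Tick 4: [PARSE:P3(v=6,ok=F), VALIDATE:-, TRANSFORM:P2(v=42,ok=T), EMIT:P1(v=0,ok=F)] out:-; in:P3
Tick 5: [PARSE:P4(v=13,ok=F), VALIDATE:P3(v=6,ok=F), TRANSFORM:-, EMIT:P2(v=42,ok=T)] out:P1(v=0); in:P4
Tick 6: [PARSE:-, VALIDATE:P4(v=13,ok=T), TRANSFORM:P3(v=0,ok=F), EMIT:-] out:P2(v=42); in:-
Emitted by tick 6: ['P1', 'P2']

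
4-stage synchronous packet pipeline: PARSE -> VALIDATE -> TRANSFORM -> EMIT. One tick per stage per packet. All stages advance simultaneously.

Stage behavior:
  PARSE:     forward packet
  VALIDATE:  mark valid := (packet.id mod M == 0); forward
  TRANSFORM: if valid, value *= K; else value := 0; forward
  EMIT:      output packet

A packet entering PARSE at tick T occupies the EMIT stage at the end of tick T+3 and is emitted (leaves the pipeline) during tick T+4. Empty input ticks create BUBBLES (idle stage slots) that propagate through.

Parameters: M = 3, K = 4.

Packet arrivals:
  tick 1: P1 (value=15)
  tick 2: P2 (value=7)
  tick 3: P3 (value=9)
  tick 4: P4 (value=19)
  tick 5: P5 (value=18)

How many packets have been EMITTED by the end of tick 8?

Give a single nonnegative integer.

Answer: 4

Derivation:
Tick 1: [PARSE:P1(v=15,ok=F), VALIDATE:-, TRANSFORM:-, EMIT:-] out:-; in:P1
Tick 2: [PARSE:P2(v=7,ok=F), VALIDATE:P1(v=15,ok=F), TRANSFORM:-, EMIT:-] out:-; in:P2
Tick 3: [PARSE:P3(v=9,ok=F), VALIDATE:P2(v=7,ok=F), TRANSFORM:P1(v=0,ok=F), EMIT:-] out:-; in:P3
Tick 4: [PARSE:P4(v=19,ok=F), VALIDATE:P3(v=9,ok=T), TRANSFORM:P2(v=0,ok=F), EMIT:P1(v=0,ok=F)] out:-; in:P4
Tick 5: [PARSE:P5(v=18,ok=F), VALIDATE:P4(v=19,ok=F), TRANSFORM:P3(v=36,ok=T), EMIT:P2(v=0,ok=F)] out:P1(v=0); in:P5
Tick 6: [PARSE:-, VALIDATE:P5(v=18,ok=F), TRANSFORM:P4(v=0,ok=F), EMIT:P3(v=36,ok=T)] out:P2(v=0); in:-
Tick 7: [PARSE:-, VALIDATE:-, TRANSFORM:P5(v=0,ok=F), EMIT:P4(v=0,ok=F)] out:P3(v=36); in:-
Tick 8: [PARSE:-, VALIDATE:-, TRANSFORM:-, EMIT:P5(v=0,ok=F)] out:P4(v=0); in:-
Emitted by tick 8: ['P1', 'P2', 'P3', 'P4']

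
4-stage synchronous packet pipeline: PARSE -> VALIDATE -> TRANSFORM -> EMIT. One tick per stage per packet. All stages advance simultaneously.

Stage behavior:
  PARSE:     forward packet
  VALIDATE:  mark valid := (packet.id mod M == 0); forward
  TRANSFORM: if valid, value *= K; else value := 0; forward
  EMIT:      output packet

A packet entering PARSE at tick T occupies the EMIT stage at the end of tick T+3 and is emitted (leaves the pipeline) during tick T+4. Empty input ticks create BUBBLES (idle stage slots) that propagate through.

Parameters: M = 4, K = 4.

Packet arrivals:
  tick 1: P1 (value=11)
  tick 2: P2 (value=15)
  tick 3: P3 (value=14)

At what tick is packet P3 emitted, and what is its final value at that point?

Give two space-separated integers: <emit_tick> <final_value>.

Tick 1: [PARSE:P1(v=11,ok=F), VALIDATE:-, TRANSFORM:-, EMIT:-] out:-; in:P1
Tick 2: [PARSE:P2(v=15,ok=F), VALIDATE:P1(v=11,ok=F), TRANSFORM:-, EMIT:-] out:-; in:P2
Tick 3: [PARSE:P3(v=14,ok=F), VALIDATE:P2(v=15,ok=F), TRANSFORM:P1(v=0,ok=F), EMIT:-] out:-; in:P3
Tick 4: [PARSE:-, VALIDATE:P3(v=14,ok=F), TRANSFORM:P2(v=0,ok=F), EMIT:P1(v=0,ok=F)] out:-; in:-
Tick 5: [PARSE:-, VALIDATE:-, TRANSFORM:P3(v=0,ok=F), EMIT:P2(v=0,ok=F)] out:P1(v=0); in:-
Tick 6: [PARSE:-, VALIDATE:-, TRANSFORM:-, EMIT:P3(v=0,ok=F)] out:P2(v=0); in:-
Tick 7: [PARSE:-, VALIDATE:-, TRANSFORM:-, EMIT:-] out:P3(v=0); in:-
P3: arrives tick 3, valid=False (id=3, id%4=3), emit tick 7, final value 0

Answer: 7 0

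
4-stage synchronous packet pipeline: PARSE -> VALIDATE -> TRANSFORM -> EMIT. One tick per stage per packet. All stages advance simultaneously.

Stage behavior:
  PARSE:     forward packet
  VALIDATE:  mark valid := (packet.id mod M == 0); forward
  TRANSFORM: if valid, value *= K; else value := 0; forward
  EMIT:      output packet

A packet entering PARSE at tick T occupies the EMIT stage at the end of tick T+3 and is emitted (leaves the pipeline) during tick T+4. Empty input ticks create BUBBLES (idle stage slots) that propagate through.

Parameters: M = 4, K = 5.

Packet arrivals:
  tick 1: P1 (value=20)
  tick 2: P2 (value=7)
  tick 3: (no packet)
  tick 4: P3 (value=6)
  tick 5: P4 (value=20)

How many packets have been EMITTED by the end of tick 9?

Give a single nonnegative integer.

Answer: 4

Derivation:
Tick 1: [PARSE:P1(v=20,ok=F), VALIDATE:-, TRANSFORM:-, EMIT:-] out:-; in:P1
Tick 2: [PARSE:P2(v=7,ok=F), VALIDATE:P1(v=20,ok=F), TRANSFORM:-, EMIT:-] out:-; in:P2
Tick 3: [PARSE:-, VALIDATE:P2(v=7,ok=F), TRANSFORM:P1(v=0,ok=F), EMIT:-] out:-; in:-
Tick 4: [PARSE:P3(v=6,ok=F), VALIDATE:-, TRANSFORM:P2(v=0,ok=F), EMIT:P1(v=0,ok=F)] out:-; in:P3
Tick 5: [PARSE:P4(v=20,ok=F), VALIDATE:P3(v=6,ok=F), TRANSFORM:-, EMIT:P2(v=0,ok=F)] out:P1(v=0); in:P4
Tick 6: [PARSE:-, VALIDATE:P4(v=20,ok=T), TRANSFORM:P3(v=0,ok=F), EMIT:-] out:P2(v=0); in:-
Tick 7: [PARSE:-, VALIDATE:-, TRANSFORM:P4(v=100,ok=T), EMIT:P3(v=0,ok=F)] out:-; in:-
Tick 8: [PARSE:-, VALIDATE:-, TRANSFORM:-, EMIT:P4(v=100,ok=T)] out:P3(v=0); in:-
Tick 9: [PARSE:-, VALIDATE:-, TRANSFORM:-, EMIT:-] out:P4(v=100); in:-
Emitted by tick 9: ['P1', 'P2', 'P3', 'P4']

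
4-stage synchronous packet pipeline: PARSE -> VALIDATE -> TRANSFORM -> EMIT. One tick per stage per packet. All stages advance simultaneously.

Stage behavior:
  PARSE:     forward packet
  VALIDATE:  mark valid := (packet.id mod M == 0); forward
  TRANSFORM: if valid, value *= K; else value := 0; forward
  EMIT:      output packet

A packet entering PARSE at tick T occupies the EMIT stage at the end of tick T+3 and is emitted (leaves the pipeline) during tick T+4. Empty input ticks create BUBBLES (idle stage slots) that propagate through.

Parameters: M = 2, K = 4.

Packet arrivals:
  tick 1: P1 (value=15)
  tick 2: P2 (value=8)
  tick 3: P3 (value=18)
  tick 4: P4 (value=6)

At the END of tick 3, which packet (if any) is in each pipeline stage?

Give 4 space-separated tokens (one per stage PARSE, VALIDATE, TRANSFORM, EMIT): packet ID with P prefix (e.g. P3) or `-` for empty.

Answer: P3 P2 P1 -

Derivation:
Tick 1: [PARSE:P1(v=15,ok=F), VALIDATE:-, TRANSFORM:-, EMIT:-] out:-; in:P1
Tick 2: [PARSE:P2(v=8,ok=F), VALIDATE:P1(v=15,ok=F), TRANSFORM:-, EMIT:-] out:-; in:P2
Tick 3: [PARSE:P3(v=18,ok=F), VALIDATE:P2(v=8,ok=T), TRANSFORM:P1(v=0,ok=F), EMIT:-] out:-; in:P3
At end of tick 3: ['P3', 'P2', 'P1', '-']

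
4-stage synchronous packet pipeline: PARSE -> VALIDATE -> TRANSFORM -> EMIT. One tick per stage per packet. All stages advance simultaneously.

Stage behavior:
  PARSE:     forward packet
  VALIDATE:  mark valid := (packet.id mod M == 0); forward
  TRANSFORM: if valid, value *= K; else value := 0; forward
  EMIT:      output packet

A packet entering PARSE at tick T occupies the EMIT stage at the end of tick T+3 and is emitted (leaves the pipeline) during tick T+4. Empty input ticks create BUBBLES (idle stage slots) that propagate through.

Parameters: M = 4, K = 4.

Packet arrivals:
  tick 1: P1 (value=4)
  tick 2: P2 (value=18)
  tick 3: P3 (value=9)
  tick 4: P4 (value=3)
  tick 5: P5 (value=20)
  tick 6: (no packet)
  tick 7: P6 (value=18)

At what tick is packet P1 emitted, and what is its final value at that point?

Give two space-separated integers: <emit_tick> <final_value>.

Tick 1: [PARSE:P1(v=4,ok=F), VALIDATE:-, TRANSFORM:-, EMIT:-] out:-; in:P1
Tick 2: [PARSE:P2(v=18,ok=F), VALIDATE:P1(v=4,ok=F), TRANSFORM:-, EMIT:-] out:-; in:P2
Tick 3: [PARSE:P3(v=9,ok=F), VALIDATE:P2(v=18,ok=F), TRANSFORM:P1(v=0,ok=F), EMIT:-] out:-; in:P3
Tick 4: [PARSE:P4(v=3,ok=F), VALIDATE:P3(v=9,ok=F), TRANSFORM:P2(v=0,ok=F), EMIT:P1(v=0,ok=F)] out:-; in:P4
Tick 5: [PARSE:P5(v=20,ok=F), VALIDATE:P4(v=3,ok=T), TRANSFORM:P3(v=0,ok=F), EMIT:P2(v=0,ok=F)] out:P1(v=0); in:P5
Tick 6: [PARSE:-, VALIDATE:P5(v=20,ok=F), TRANSFORM:P4(v=12,ok=T), EMIT:P3(v=0,ok=F)] out:P2(v=0); in:-
Tick 7: [PARSE:P6(v=18,ok=F), VALIDATE:-, TRANSFORM:P5(v=0,ok=F), EMIT:P4(v=12,ok=T)] out:P3(v=0); in:P6
Tick 8: [PARSE:-, VALIDATE:P6(v=18,ok=F), TRANSFORM:-, EMIT:P5(v=0,ok=F)] out:P4(v=12); in:-
Tick 9: [PARSE:-, VALIDATE:-, TRANSFORM:P6(v=0,ok=F), EMIT:-] out:P5(v=0); in:-
Tick 10: [PARSE:-, VALIDATE:-, TRANSFORM:-, EMIT:P6(v=0,ok=F)] out:-; in:-
Tick 11: [PARSE:-, VALIDATE:-, TRANSFORM:-, EMIT:-] out:P6(v=0); in:-
P1: arrives tick 1, valid=False (id=1, id%4=1), emit tick 5, final value 0

Answer: 5 0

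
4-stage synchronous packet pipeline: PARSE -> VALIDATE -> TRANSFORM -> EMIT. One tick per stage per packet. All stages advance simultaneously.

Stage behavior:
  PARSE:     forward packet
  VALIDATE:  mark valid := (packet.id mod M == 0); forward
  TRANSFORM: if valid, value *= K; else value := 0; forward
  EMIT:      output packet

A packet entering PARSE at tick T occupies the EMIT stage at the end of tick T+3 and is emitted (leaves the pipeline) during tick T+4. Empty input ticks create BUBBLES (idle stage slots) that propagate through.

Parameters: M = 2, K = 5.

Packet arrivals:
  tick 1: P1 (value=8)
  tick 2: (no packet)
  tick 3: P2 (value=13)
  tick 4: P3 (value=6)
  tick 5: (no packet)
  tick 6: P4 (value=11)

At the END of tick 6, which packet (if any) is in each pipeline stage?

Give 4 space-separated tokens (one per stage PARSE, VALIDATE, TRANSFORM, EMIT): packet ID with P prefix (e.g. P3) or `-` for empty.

Answer: P4 - P3 P2

Derivation:
Tick 1: [PARSE:P1(v=8,ok=F), VALIDATE:-, TRANSFORM:-, EMIT:-] out:-; in:P1
Tick 2: [PARSE:-, VALIDATE:P1(v=8,ok=F), TRANSFORM:-, EMIT:-] out:-; in:-
Tick 3: [PARSE:P2(v=13,ok=F), VALIDATE:-, TRANSFORM:P1(v=0,ok=F), EMIT:-] out:-; in:P2
Tick 4: [PARSE:P3(v=6,ok=F), VALIDATE:P2(v=13,ok=T), TRANSFORM:-, EMIT:P1(v=0,ok=F)] out:-; in:P3
Tick 5: [PARSE:-, VALIDATE:P3(v=6,ok=F), TRANSFORM:P2(v=65,ok=T), EMIT:-] out:P1(v=0); in:-
Tick 6: [PARSE:P4(v=11,ok=F), VALIDATE:-, TRANSFORM:P3(v=0,ok=F), EMIT:P2(v=65,ok=T)] out:-; in:P4
At end of tick 6: ['P4', '-', 'P3', 'P2']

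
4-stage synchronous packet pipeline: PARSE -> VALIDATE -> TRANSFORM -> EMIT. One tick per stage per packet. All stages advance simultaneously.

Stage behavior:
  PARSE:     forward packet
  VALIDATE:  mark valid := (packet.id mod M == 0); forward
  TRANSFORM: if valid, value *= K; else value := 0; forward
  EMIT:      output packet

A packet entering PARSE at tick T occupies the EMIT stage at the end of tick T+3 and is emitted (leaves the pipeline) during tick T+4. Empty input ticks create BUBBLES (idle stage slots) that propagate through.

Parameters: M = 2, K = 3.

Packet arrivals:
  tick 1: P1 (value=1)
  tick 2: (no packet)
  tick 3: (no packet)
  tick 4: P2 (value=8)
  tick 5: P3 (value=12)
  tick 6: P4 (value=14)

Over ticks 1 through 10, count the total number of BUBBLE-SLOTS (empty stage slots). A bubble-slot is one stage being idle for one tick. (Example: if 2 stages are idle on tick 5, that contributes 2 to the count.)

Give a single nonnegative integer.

Answer: 24

Derivation:
Tick 1: [PARSE:P1(v=1,ok=F), VALIDATE:-, TRANSFORM:-, EMIT:-] out:-; bubbles=3
Tick 2: [PARSE:-, VALIDATE:P1(v=1,ok=F), TRANSFORM:-, EMIT:-] out:-; bubbles=3
Tick 3: [PARSE:-, VALIDATE:-, TRANSFORM:P1(v=0,ok=F), EMIT:-] out:-; bubbles=3
Tick 4: [PARSE:P2(v=8,ok=F), VALIDATE:-, TRANSFORM:-, EMIT:P1(v=0,ok=F)] out:-; bubbles=2
Tick 5: [PARSE:P3(v=12,ok=F), VALIDATE:P2(v=8,ok=T), TRANSFORM:-, EMIT:-] out:P1(v=0); bubbles=2
Tick 6: [PARSE:P4(v=14,ok=F), VALIDATE:P3(v=12,ok=F), TRANSFORM:P2(v=24,ok=T), EMIT:-] out:-; bubbles=1
Tick 7: [PARSE:-, VALIDATE:P4(v=14,ok=T), TRANSFORM:P3(v=0,ok=F), EMIT:P2(v=24,ok=T)] out:-; bubbles=1
Tick 8: [PARSE:-, VALIDATE:-, TRANSFORM:P4(v=42,ok=T), EMIT:P3(v=0,ok=F)] out:P2(v=24); bubbles=2
Tick 9: [PARSE:-, VALIDATE:-, TRANSFORM:-, EMIT:P4(v=42,ok=T)] out:P3(v=0); bubbles=3
Tick 10: [PARSE:-, VALIDATE:-, TRANSFORM:-, EMIT:-] out:P4(v=42); bubbles=4
Total bubble-slots: 24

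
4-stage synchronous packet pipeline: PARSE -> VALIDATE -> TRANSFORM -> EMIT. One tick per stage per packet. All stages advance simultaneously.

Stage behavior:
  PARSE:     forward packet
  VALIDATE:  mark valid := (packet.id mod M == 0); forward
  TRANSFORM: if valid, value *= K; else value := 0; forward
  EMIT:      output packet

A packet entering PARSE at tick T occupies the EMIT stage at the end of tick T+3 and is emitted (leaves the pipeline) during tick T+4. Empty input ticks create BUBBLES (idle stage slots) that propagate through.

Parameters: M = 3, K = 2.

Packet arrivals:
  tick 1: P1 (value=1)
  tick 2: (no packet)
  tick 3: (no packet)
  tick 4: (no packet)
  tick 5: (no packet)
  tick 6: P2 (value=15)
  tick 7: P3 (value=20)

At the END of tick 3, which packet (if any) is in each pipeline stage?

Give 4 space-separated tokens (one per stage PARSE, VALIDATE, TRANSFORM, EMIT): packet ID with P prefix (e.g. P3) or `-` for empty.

Tick 1: [PARSE:P1(v=1,ok=F), VALIDATE:-, TRANSFORM:-, EMIT:-] out:-; in:P1
Tick 2: [PARSE:-, VALIDATE:P1(v=1,ok=F), TRANSFORM:-, EMIT:-] out:-; in:-
Tick 3: [PARSE:-, VALIDATE:-, TRANSFORM:P1(v=0,ok=F), EMIT:-] out:-; in:-
At end of tick 3: ['-', '-', 'P1', '-']

Answer: - - P1 -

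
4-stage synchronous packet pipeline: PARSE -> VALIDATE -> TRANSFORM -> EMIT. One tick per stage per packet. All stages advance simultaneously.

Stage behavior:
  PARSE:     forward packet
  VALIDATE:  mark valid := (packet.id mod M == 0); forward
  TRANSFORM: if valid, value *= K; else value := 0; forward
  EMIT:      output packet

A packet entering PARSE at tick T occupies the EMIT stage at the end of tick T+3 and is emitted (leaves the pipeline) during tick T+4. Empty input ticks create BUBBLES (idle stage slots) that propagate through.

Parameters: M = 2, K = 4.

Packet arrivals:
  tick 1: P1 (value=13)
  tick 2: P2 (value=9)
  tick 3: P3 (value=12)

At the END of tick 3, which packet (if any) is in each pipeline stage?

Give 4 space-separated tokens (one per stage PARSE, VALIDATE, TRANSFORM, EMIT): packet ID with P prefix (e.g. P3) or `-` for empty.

Answer: P3 P2 P1 -

Derivation:
Tick 1: [PARSE:P1(v=13,ok=F), VALIDATE:-, TRANSFORM:-, EMIT:-] out:-; in:P1
Tick 2: [PARSE:P2(v=9,ok=F), VALIDATE:P1(v=13,ok=F), TRANSFORM:-, EMIT:-] out:-; in:P2
Tick 3: [PARSE:P3(v=12,ok=F), VALIDATE:P2(v=9,ok=T), TRANSFORM:P1(v=0,ok=F), EMIT:-] out:-; in:P3
At end of tick 3: ['P3', 'P2', 'P1', '-']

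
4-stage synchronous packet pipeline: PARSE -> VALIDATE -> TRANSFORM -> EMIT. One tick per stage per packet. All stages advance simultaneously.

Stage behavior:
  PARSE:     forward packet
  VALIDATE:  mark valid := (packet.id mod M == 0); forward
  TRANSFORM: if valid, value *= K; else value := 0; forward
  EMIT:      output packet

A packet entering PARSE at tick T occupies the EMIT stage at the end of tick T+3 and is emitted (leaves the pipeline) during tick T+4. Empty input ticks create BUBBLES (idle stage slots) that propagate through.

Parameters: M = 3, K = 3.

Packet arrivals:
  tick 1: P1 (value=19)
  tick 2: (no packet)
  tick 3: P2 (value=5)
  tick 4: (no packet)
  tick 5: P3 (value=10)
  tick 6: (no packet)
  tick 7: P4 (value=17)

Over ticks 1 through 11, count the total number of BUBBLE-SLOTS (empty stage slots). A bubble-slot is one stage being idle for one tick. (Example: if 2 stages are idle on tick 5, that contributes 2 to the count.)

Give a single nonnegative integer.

Tick 1: [PARSE:P1(v=19,ok=F), VALIDATE:-, TRANSFORM:-, EMIT:-] out:-; bubbles=3
Tick 2: [PARSE:-, VALIDATE:P1(v=19,ok=F), TRANSFORM:-, EMIT:-] out:-; bubbles=3
Tick 3: [PARSE:P2(v=5,ok=F), VALIDATE:-, TRANSFORM:P1(v=0,ok=F), EMIT:-] out:-; bubbles=2
Tick 4: [PARSE:-, VALIDATE:P2(v=5,ok=F), TRANSFORM:-, EMIT:P1(v=0,ok=F)] out:-; bubbles=2
Tick 5: [PARSE:P3(v=10,ok=F), VALIDATE:-, TRANSFORM:P2(v=0,ok=F), EMIT:-] out:P1(v=0); bubbles=2
Tick 6: [PARSE:-, VALIDATE:P3(v=10,ok=T), TRANSFORM:-, EMIT:P2(v=0,ok=F)] out:-; bubbles=2
Tick 7: [PARSE:P4(v=17,ok=F), VALIDATE:-, TRANSFORM:P3(v=30,ok=T), EMIT:-] out:P2(v=0); bubbles=2
Tick 8: [PARSE:-, VALIDATE:P4(v=17,ok=F), TRANSFORM:-, EMIT:P3(v=30,ok=T)] out:-; bubbles=2
Tick 9: [PARSE:-, VALIDATE:-, TRANSFORM:P4(v=0,ok=F), EMIT:-] out:P3(v=30); bubbles=3
Tick 10: [PARSE:-, VALIDATE:-, TRANSFORM:-, EMIT:P4(v=0,ok=F)] out:-; bubbles=3
Tick 11: [PARSE:-, VALIDATE:-, TRANSFORM:-, EMIT:-] out:P4(v=0); bubbles=4
Total bubble-slots: 28

Answer: 28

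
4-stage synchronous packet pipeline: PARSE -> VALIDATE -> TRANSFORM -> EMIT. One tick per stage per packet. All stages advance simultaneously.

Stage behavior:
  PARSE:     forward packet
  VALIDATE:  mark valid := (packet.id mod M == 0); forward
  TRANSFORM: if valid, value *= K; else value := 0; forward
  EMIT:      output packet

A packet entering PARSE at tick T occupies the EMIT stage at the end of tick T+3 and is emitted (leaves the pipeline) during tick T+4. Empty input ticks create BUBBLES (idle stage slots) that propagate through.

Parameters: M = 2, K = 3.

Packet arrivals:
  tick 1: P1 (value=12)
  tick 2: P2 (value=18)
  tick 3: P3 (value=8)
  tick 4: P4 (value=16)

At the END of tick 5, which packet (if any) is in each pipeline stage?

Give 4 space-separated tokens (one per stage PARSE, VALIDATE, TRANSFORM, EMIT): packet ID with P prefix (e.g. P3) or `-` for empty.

Answer: - P4 P3 P2

Derivation:
Tick 1: [PARSE:P1(v=12,ok=F), VALIDATE:-, TRANSFORM:-, EMIT:-] out:-; in:P1
Tick 2: [PARSE:P2(v=18,ok=F), VALIDATE:P1(v=12,ok=F), TRANSFORM:-, EMIT:-] out:-; in:P2
Tick 3: [PARSE:P3(v=8,ok=F), VALIDATE:P2(v=18,ok=T), TRANSFORM:P1(v=0,ok=F), EMIT:-] out:-; in:P3
Tick 4: [PARSE:P4(v=16,ok=F), VALIDATE:P3(v=8,ok=F), TRANSFORM:P2(v=54,ok=T), EMIT:P1(v=0,ok=F)] out:-; in:P4
Tick 5: [PARSE:-, VALIDATE:P4(v=16,ok=T), TRANSFORM:P3(v=0,ok=F), EMIT:P2(v=54,ok=T)] out:P1(v=0); in:-
At end of tick 5: ['-', 'P4', 'P3', 'P2']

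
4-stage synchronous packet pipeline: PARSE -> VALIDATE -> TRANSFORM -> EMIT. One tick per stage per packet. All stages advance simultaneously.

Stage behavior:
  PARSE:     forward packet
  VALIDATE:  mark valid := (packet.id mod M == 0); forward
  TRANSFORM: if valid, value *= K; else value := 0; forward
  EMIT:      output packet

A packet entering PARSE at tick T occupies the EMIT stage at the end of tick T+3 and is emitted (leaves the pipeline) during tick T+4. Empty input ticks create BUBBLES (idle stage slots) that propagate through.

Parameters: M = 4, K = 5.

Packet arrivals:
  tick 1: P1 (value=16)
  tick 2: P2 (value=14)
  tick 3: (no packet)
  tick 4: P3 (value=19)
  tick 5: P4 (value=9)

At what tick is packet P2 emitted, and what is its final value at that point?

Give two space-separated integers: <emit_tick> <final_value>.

Tick 1: [PARSE:P1(v=16,ok=F), VALIDATE:-, TRANSFORM:-, EMIT:-] out:-; in:P1
Tick 2: [PARSE:P2(v=14,ok=F), VALIDATE:P1(v=16,ok=F), TRANSFORM:-, EMIT:-] out:-; in:P2
Tick 3: [PARSE:-, VALIDATE:P2(v=14,ok=F), TRANSFORM:P1(v=0,ok=F), EMIT:-] out:-; in:-
Tick 4: [PARSE:P3(v=19,ok=F), VALIDATE:-, TRANSFORM:P2(v=0,ok=F), EMIT:P1(v=0,ok=F)] out:-; in:P3
Tick 5: [PARSE:P4(v=9,ok=F), VALIDATE:P3(v=19,ok=F), TRANSFORM:-, EMIT:P2(v=0,ok=F)] out:P1(v=0); in:P4
Tick 6: [PARSE:-, VALIDATE:P4(v=9,ok=T), TRANSFORM:P3(v=0,ok=F), EMIT:-] out:P2(v=0); in:-
Tick 7: [PARSE:-, VALIDATE:-, TRANSFORM:P4(v=45,ok=T), EMIT:P3(v=0,ok=F)] out:-; in:-
Tick 8: [PARSE:-, VALIDATE:-, TRANSFORM:-, EMIT:P4(v=45,ok=T)] out:P3(v=0); in:-
Tick 9: [PARSE:-, VALIDATE:-, TRANSFORM:-, EMIT:-] out:P4(v=45); in:-
P2: arrives tick 2, valid=False (id=2, id%4=2), emit tick 6, final value 0

Answer: 6 0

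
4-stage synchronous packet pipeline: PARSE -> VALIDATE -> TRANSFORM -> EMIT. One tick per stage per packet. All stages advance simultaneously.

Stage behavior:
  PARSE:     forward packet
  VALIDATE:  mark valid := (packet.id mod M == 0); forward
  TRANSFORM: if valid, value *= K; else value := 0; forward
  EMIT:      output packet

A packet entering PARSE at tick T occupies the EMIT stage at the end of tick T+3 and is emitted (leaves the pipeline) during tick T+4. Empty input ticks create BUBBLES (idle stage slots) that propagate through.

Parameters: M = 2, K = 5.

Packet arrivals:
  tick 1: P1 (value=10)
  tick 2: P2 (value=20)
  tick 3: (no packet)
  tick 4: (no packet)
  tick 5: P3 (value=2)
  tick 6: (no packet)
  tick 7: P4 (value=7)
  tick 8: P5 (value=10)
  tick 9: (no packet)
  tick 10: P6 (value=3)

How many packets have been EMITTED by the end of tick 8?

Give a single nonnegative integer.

Answer: 2

Derivation:
Tick 1: [PARSE:P1(v=10,ok=F), VALIDATE:-, TRANSFORM:-, EMIT:-] out:-; in:P1
Tick 2: [PARSE:P2(v=20,ok=F), VALIDATE:P1(v=10,ok=F), TRANSFORM:-, EMIT:-] out:-; in:P2
Tick 3: [PARSE:-, VALIDATE:P2(v=20,ok=T), TRANSFORM:P1(v=0,ok=F), EMIT:-] out:-; in:-
Tick 4: [PARSE:-, VALIDATE:-, TRANSFORM:P2(v=100,ok=T), EMIT:P1(v=0,ok=F)] out:-; in:-
Tick 5: [PARSE:P3(v=2,ok=F), VALIDATE:-, TRANSFORM:-, EMIT:P2(v=100,ok=T)] out:P1(v=0); in:P3
Tick 6: [PARSE:-, VALIDATE:P3(v=2,ok=F), TRANSFORM:-, EMIT:-] out:P2(v=100); in:-
Tick 7: [PARSE:P4(v=7,ok=F), VALIDATE:-, TRANSFORM:P3(v=0,ok=F), EMIT:-] out:-; in:P4
Tick 8: [PARSE:P5(v=10,ok=F), VALIDATE:P4(v=7,ok=T), TRANSFORM:-, EMIT:P3(v=0,ok=F)] out:-; in:P5
Emitted by tick 8: ['P1', 'P2']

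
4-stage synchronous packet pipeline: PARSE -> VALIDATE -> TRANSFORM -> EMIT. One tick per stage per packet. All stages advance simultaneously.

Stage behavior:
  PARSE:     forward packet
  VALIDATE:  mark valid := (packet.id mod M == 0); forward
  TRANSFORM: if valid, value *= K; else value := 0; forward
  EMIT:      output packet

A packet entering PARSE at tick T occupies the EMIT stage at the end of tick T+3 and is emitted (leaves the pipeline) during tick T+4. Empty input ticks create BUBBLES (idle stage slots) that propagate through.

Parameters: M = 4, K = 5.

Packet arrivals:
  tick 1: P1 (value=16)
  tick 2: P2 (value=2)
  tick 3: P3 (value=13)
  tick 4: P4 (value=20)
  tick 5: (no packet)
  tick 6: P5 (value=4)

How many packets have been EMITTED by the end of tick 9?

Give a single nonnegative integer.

Answer: 4

Derivation:
Tick 1: [PARSE:P1(v=16,ok=F), VALIDATE:-, TRANSFORM:-, EMIT:-] out:-; in:P1
Tick 2: [PARSE:P2(v=2,ok=F), VALIDATE:P1(v=16,ok=F), TRANSFORM:-, EMIT:-] out:-; in:P2
Tick 3: [PARSE:P3(v=13,ok=F), VALIDATE:P2(v=2,ok=F), TRANSFORM:P1(v=0,ok=F), EMIT:-] out:-; in:P3
Tick 4: [PARSE:P4(v=20,ok=F), VALIDATE:P3(v=13,ok=F), TRANSFORM:P2(v=0,ok=F), EMIT:P1(v=0,ok=F)] out:-; in:P4
Tick 5: [PARSE:-, VALIDATE:P4(v=20,ok=T), TRANSFORM:P3(v=0,ok=F), EMIT:P2(v=0,ok=F)] out:P1(v=0); in:-
Tick 6: [PARSE:P5(v=4,ok=F), VALIDATE:-, TRANSFORM:P4(v=100,ok=T), EMIT:P3(v=0,ok=F)] out:P2(v=0); in:P5
Tick 7: [PARSE:-, VALIDATE:P5(v=4,ok=F), TRANSFORM:-, EMIT:P4(v=100,ok=T)] out:P3(v=0); in:-
Tick 8: [PARSE:-, VALIDATE:-, TRANSFORM:P5(v=0,ok=F), EMIT:-] out:P4(v=100); in:-
Tick 9: [PARSE:-, VALIDATE:-, TRANSFORM:-, EMIT:P5(v=0,ok=F)] out:-; in:-
Emitted by tick 9: ['P1', 'P2', 'P3', 'P4']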